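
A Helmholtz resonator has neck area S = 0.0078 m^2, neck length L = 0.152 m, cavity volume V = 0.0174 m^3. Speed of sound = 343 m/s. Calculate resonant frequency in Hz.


Given values:
  S = 0.0078 m^2, L = 0.152 m, V = 0.0174 m^3, c = 343 m/s
Formula: f = (c / (2*pi)) * sqrt(S / (V * L))
Compute V * L = 0.0174 * 0.152 = 0.0026448
Compute S / (V * L) = 0.0078 / 0.0026448 = 2.9492
Compute sqrt(2.9492) = 1.717323
Compute c / (2*pi) = 343 / 6.283185 = 54.590148
f = 54.590148 * 1.717323 = 93.75

93.75 Hz


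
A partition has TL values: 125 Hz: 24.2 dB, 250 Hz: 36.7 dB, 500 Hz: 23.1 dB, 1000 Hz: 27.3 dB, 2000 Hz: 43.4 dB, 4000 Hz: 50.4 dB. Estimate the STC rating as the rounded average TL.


Given TL values at each frequency:
  125 Hz: 24.2 dB
  250 Hz: 36.7 dB
  500 Hz: 23.1 dB
  1000 Hz: 27.3 dB
  2000 Hz: 43.4 dB
  4000 Hz: 50.4 dB
Formula: STC ~ round(average of TL values)
Sum = 24.2 + 36.7 + 23.1 + 27.3 + 43.4 + 50.4 = 205.1
Average = 205.1 / 6 = 34.18
Rounded: 34

34


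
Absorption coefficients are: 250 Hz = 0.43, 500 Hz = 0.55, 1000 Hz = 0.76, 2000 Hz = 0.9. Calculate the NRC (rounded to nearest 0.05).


Given values:
  a_250 = 0.43, a_500 = 0.55
  a_1000 = 0.76, a_2000 = 0.9
Formula: NRC = (a250 + a500 + a1000 + a2000) / 4
Sum = 0.43 + 0.55 + 0.76 + 0.9 = 2.64
NRC = 2.64 / 4 = 0.66
Rounded to nearest 0.05: 0.65

0.65


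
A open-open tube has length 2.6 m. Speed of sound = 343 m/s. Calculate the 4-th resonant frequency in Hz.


Given values:
  Tube type: open-open, L = 2.6 m, c = 343 m/s, n = 4
Formula: f_n = n * c / (2 * L)
Compute 2 * L = 2 * 2.6 = 5.2
f = 4 * 343 / 5.2
f = 263.85

263.85 Hz


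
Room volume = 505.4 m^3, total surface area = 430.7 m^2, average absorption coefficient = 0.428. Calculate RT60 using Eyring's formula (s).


Given values:
  V = 505.4 m^3, S = 430.7 m^2, alpha = 0.428
Formula: RT60 = 0.161 * V / (-S * ln(1 - alpha))
Compute ln(1 - 0.428) = ln(0.572) = -0.558616
Denominator: -430.7 * -0.558616 = 240.5959
Numerator: 0.161 * 505.4 = 81.3694
RT60 = 81.3694 / 240.5959 = 0.338

0.338 s


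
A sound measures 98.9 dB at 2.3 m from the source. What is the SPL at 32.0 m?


Given values:
  SPL1 = 98.9 dB, r1 = 2.3 m, r2 = 32.0 m
Formula: SPL2 = SPL1 - 20 * log10(r2 / r1)
Compute ratio: r2 / r1 = 32.0 / 2.3 = 13.913
Compute log10: log10(13.913) = 1.143421
Compute drop: 20 * 1.143421 = 22.8684
SPL2 = 98.9 - 22.8684 = 76.03

76.03 dB


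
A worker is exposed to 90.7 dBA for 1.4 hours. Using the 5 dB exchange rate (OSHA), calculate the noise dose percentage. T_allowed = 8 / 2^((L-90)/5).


Given values:
  L = 90.7 dBA, T = 1.4 hours
Formula: T_allowed = 8 / 2^((L - 90) / 5)
Compute exponent: (90.7 - 90) / 5 = 0.14
Compute 2^(0.14) = 1.101905
T_allowed = 8 / 1.101905 = 7.260154 hours
Dose = (T / T_allowed) * 100
Dose = (1.4 / 7.260154) * 100 = 19.28

19.28 %


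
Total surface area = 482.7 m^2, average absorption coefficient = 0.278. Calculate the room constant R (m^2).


Given values:
  S = 482.7 m^2, alpha = 0.278
Formula: R = S * alpha / (1 - alpha)
Numerator: 482.7 * 0.278 = 134.1906
Denominator: 1 - 0.278 = 0.722
R = 134.1906 / 0.722 = 185.86

185.86 m^2


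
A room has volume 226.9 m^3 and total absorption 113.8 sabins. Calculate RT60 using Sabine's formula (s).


Given values:
  V = 226.9 m^3
  A = 113.8 sabins
Formula: RT60 = 0.161 * V / A
Numerator: 0.161 * 226.9 = 36.5309
RT60 = 36.5309 / 113.8 = 0.321

0.321 s


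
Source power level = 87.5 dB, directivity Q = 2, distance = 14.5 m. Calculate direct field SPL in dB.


Given values:
  Lw = 87.5 dB, Q = 2, r = 14.5 m
Formula: SPL = Lw + 10 * log10(Q / (4 * pi * r^2))
Compute 4 * pi * r^2 = 4 * pi * 14.5^2 = 2642.0794
Compute Q / denom = 2 / 2642.0794 = 0.00075698
Compute 10 * log10(0.00075698) = -31.2092
SPL = 87.5 + (-31.2092) = 56.29

56.29 dB


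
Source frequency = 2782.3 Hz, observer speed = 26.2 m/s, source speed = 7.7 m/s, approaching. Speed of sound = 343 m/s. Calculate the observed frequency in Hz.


Given values:
  f_s = 2782.3 Hz, v_o = 26.2 m/s, v_s = 7.7 m/s
  Direction: approaching
Formula: f_o = f_s * (c + v_o) / (c - v_s)
Numerator: c + v_o = 343 + 26.2 = 369.2
Denominator: c - v_s = 343 - 7.7 = 335.3
f_o = 2782.3 * 369.2 / 335.3 = 3063.6

3063.6 Hz


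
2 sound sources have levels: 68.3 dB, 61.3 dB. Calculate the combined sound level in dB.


Formula: L_total = 10 * log10( sum(10^(Li/10)) )
  Source 1: 10^(68.3/10) = 6760829.7539
  Source 2: 10^(61.3/10) = 1348962.8826
Sum of linear values = 8109792.6365
L_total = 10 * log10(8109792.6365) = 69.09

69.09 dB


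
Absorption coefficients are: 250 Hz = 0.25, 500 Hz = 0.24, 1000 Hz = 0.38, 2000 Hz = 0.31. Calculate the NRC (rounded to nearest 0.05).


Given values:
  a_250 = 0.25, a_500 = 0.24
  a_1000 = 0.38, a_2000 = 0.31
Formula: NRC = (a250 + a500 + a1000 + a2000) / 4
Sum = 0.25 + 0.24 + 0.38 + 0.31 = 1.18
NRC = 1.18 / 4 = 0.295
Rounded to nearest 0.05: 0.3

0.3


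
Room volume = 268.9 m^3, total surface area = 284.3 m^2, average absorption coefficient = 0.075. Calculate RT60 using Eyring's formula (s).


Given values:
  V = 268.9 m^3, S = 284.3 m^2, alpha = 0.075
Formula: RT60 = 0.161 * V / (-S * ln(1 - alpha))
Compute ln(1 - 0.075) = ln(0.925) = -0.077962
Denominator: -284.3 * -0.077962 = 22.1646
Numerator: 0.161 * 268.9 = 43.2929
RT60 = 43.2929 / 22.1646 = 1.953

1.953 s


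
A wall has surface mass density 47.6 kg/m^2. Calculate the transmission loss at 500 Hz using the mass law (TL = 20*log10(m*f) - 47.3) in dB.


Given values:
  m = 47.6 kg/m^2, f = 500 Hz
Formula: TL = 20 * log10(m * f) - 47.3
Compute m * f = 47.6 * 500 = 23800.0
Compute log10(23800.0) = 4.376577
Compute 20 * 4.376577 = 87.5315
TL = 87.5315 - 47.3 = 40.23

40.23 dB


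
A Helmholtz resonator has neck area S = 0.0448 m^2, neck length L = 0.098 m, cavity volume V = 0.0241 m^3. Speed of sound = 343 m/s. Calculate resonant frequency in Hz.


Given values:
  S = 0.0448 m^2, L = 0.098 m, V = 0.0241 m^3, c = 343 m/s
Formula: f = (c / (2*pi)) * sqrt(S / (V * L))
Compute V * L = 0.0241 * 0.098 = 0.0023618
Compute S / (V * L) = 0.0448 / 0.0023618 = 18.9686
Compute sqrt(18.9686) = 4.355296
Compute c / (2*pi) = 343 / 6.283185 = 54.590148
f = 54.590148 * 4.355296 = 237.76

237.76 Hz


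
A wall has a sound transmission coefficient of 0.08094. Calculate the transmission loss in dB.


Given values:
  tau = 0.08094
Formula: TL = 10 * log10(1 / tau)
Compute 1 / tau = 1 / 0.08094 = 12.3548
Compute log10(12.3548) = 1.091836
TL = 10 * 1.091836 = 10.92

10.92 dB


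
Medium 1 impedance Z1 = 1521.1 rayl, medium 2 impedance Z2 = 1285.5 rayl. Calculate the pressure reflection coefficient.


Given values:
  Z1 = 1521.1 rayl, Z2 = 1285.5 rayl
Formula: R = (Z2 - Z1) / (Z2 + Z1)
Numerator: Z2 - Z1 = 1285.5 - 1521.1 = -235.6
Denominator: Z2 + Z1 = 1285.5 + 1521.1 = 2806.6
R = -235.6 / 2806.6 = -0.0839

-0.0839


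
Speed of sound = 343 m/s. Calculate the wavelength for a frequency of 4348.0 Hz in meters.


Given values:
  c = 343 m/s, f = 4348.0 Hz
Formula: lambda = c / f
lambda = 343 / 4348.0
lambda = 0.0789

0.0789 m


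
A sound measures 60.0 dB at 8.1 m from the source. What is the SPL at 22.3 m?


Given values:
  SPL1 = 60.0 dB, r1 = 8.1 m, r2 = 22.3 m
Formula: SPL2 = SPL1 - 20 * log10(r2 / r1)
Compute ratio: r2 / r1 = 22.3 / 8.1 = 2.7531
Compute log10: log10(2.7531) = 0.439822
Compute drop: 20 * 0.439822 = 8.7964
SPL2 = 60.0 - 8.7964 = 51.2

51.2 dB


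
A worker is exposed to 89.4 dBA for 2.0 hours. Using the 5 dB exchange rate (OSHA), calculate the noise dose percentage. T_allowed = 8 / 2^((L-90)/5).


Given values:
  L = 89.4 dBA, T = 2.0 hours
Formula: T_allowed = 8 / 2^((L - 90) / 5)
Compute exponent: (89.4 - 90) / 5 = -0.12
Compute 2^(-0.12) = 0.920188
T_allowed = 8 / 0.920188 = 8.693876 hours
Dose = (T / T_allowed) * 100
Dose = (2.0 / 8.693876) * 100 = 23.0

23.0 %


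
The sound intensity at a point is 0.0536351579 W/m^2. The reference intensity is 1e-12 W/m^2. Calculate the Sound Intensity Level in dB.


Given values:
  I = 0.0536351579 W/m^2
  I_ref = 1e-12 W/m^2
Formula: SIL = 10 * log10(I / I_ref)
Compute ratio: I / I_ref = 53635157900
Compute log10: log10(53635157900) = 10.72945
Multiply: SIL = 10 * 10.72945 = 107.29

107.29 dB


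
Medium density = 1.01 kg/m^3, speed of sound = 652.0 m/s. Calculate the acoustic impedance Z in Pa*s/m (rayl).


Given values:
  rho = 1.01 kg/m^3
  c = 652.0 m/s
Formula: Z = rho * c
Z = 1.01 * 652.0
Z = 658.52

658.52 rayl


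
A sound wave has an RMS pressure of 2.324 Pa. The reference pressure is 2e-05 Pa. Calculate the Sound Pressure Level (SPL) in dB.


Given values:
  p = 2.324 Pa
  p_ref = 2e-05 Pa
Formula: SPL = 20 * log10(p / p_ref)
Compute ratio: p / p_ref = 2.324 / 2e-05 = 116200
Compute log10: log10(116200) = 5.065206
Multiply: SPL = 20 * 5.065206 = 101.3

101.3 dB


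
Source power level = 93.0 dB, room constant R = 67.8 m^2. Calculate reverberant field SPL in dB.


Given values:
  Lw = 93.0 dB, R = 67.8 m^2
Formula: SPL = Lw + 10 * log10(4 / R)
Compute 4 / R = 4 / 67.8 = 0.058997
Compute 10 * log10(0.058997) = -12.2917
SPL = 93.0 + (-12.2917) = 80.71

80.71 dB


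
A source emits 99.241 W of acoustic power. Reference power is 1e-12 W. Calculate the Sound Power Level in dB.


Given values:
  W = 99.241 W
  W_ref = 1e-12 W
Formula: SWL = 10 * log10(W / W_ref)
Compute ratio: W / W_ref = 99241000000000
Compute log10: log10(99241000000000) = 13.996691
Multiply: SWL = 10 * 13.996691 = 139.97

139.97 dB


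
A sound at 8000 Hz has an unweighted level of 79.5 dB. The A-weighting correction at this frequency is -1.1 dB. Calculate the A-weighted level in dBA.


Given values:
  SPL = 79.5 dB
  A-weighting at 8000 Hz = -1.1 dB
Formula: L_A = SPL + A_weight
L_A = 79.5 + (-1.1)
L_A = 78.4

78.4 dBA


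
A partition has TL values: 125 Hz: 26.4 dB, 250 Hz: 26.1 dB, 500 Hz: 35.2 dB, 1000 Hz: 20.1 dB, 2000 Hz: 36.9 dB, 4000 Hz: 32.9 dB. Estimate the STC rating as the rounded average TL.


Given TL values at each frequency:
  125 Hz: 26.4 dB
  250 Hz: 26.1 dB
  500 Hz: 35.2 dB
  1000 Hz: 20.1 dB
  2000 Hz: 36.9 dB
  4000 Hz: 32.9 dB
Formula: STC ~ round(average of TL values)
Sum = 26.4 + 26.1 + 35.2 + 20.1 + 36.9 + 32.9 = 177.6
Average = 177.6 / 6 = 29.6
Rounded: 30

30


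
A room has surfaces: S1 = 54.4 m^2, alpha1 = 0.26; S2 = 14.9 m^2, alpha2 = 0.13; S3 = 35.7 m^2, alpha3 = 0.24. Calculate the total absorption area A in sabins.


Given surfaces:
  Surface 1: 54.4 * 0.26 = 14.144
  Surface 2: 14.9 * 0.13 = 1.937
  Surface 3: 35.7 * 0.24 = 8.568
Formula: A = sum(Si * alpha_i)
A = 14.144 + 1.937 + 8.568
A = 24.65

24.65 sabins


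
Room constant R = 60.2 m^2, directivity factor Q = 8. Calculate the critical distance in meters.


Given values:
  R = 60.2 m^2, Q = 8
Formula: d_c = 0.141 * sqrt(Q * R)
Compute Q * R = 8 * 60.2 = 481.6
Compute sqrt(481.6) = 21.9454
d_c = 0.141 * 21.9454 = 3.094

3.094 m


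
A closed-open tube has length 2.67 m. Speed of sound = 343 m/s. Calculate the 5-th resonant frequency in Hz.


Given values:
  Tube type: closed-open, L = 2.67 m, c = 343 m/s, n = 5
Formula: f_n = (2n - 1) * c / (4 * L)
Compute 2n - 1 = 2*5 - 1 = 9
Compute 4 * L = 4 * 2.67 = 10.68
f = 9 * 343 / 10.68
f = 289.04

289.04 Hz


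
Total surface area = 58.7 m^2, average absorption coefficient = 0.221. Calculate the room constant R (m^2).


Given values:
  S = 58.7 m^2, alpha = 0.221
Formula: R = S * alpha / (1 - alpha)
Numerator: 58.7 * 0.221 = 12.9727
Denominator: 1 - 0.221 = 0.779
R = 12.9727 / 0.779 = 16.65

16.65 m^2


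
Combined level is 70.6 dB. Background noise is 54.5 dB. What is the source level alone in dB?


Given values:
  L_total = 70.6 dB, L_bg = 54.5 dB
Formula: L_source = 10 * log10(10^(L_total/10) - 10^(L_bg/10))
Convert to linear:
  10^(70.6/10) = 11481536.215
  10^(54.5/10) = 281838.2931
Difference: 11481536.215 - 281838.2931 = 11199697.9219
L_source = 10 * log10(11199697.9219) = 70.49

70.49 dB


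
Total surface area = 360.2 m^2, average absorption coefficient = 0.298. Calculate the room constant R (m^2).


Given values:
  S = 360.2 m^2, alpha = 0.298
Formula: R = S * alpha / (1 - alpha)
Numerator: 360.2 * 0.298 = 107.3396
Denominator: 1 - 0.298 = 0.702
R = 107.3396 / 0.702 = 152.91

152.91 m^2


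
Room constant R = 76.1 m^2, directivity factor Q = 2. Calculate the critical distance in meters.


Given values:
  R = 76.1 m^2, Q = 2
Formula: d_c = 0.141 * sqrt(Q * R)
Compute Q * R = 2 * 76.1 = 152.2
Compute sqrt(152.2) = 12.3369
d_c = 0.141 * 12.3369 = 1.74

1.74 m


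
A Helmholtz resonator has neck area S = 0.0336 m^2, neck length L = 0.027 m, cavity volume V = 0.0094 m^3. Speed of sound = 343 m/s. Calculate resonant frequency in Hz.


Given values:
  S = 0.0336 m^2, L = 0.027 m, V = 0.0094 m^3, c = 343 m/s
Formula: f = (c / (2*pi)) * sqrt(S / (V * L))
Compute V * L = 0.0094 * 0.027 = 0.0002538
Compute S / (V * L) = 0.0336 / 0.0002538 = 132.3877
Compute sqrt(132.3877) = 11.505985
Compute c / (2*pi) = 343 / 6.283185 = 54.590148
f = 54.590148 * 11.505985 = 628.11

628.11 Hz


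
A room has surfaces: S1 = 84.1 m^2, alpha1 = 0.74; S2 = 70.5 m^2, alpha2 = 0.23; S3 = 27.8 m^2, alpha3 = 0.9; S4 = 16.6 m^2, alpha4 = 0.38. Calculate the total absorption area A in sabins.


Given surfaces:
  Surface 1: 84.1 * 0.74 = 62.234
  Surface 2: 70.5 * 0.23 = 16.215
  Surface 3: 27.8 * 0.9 = 25.02
  Surface 4: 16.6 * 0.38 = 6.308
Formula: A = sum(Si * alpha_i)
A = 62.234 + 16.215 + 25.02 + 6.308
A = 109.78

109.78 sabins


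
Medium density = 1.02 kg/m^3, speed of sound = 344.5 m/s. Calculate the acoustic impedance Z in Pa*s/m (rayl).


Given values:
  rho = 1.02 kg/m^3
  c = 344.5 m/s
Formula: Z = rho * c
Z = 1.02 * 344.5
Z = 351.39

351.39 rayl


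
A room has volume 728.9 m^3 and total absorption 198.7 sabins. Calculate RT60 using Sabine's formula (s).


Given values:
  V = 728.9 m^3
  A = 198.7 sabins
Formula: RT60 = 0.161 * V / A
Numerator: 0.161 * 728.9 = 117.3529
RT60 = 117.3529 / 198.7 = 0.591

0.591 s


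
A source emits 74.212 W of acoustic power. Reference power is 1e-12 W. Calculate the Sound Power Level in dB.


Given values:
  W = 74.212 W
  W_ref = 1e-12 W
Formula: SWL = 10 * log10(W / W_ref)
Compute ratio: W / W_ref = 74212000000000
Compute log10: log10(74212000000000) = 13.870474
Multiply: SWL = 10 * 13.870474 = 138.7

138.7 dB


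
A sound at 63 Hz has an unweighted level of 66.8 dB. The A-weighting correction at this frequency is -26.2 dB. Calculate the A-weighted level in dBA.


Given values:
  SPL = 66.8 dB
  A-weighting at 63 Hz = -26.2 dB
Formula: L_A = SPL + A_weight
L_A = 66.8 + (-26.2)
L_A = 40.6

40.6 dBA


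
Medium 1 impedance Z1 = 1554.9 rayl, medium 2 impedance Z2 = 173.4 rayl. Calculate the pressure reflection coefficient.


Given values:
  Z1 = 1554.9 rayl, Z2 = 173.4 rayl
Formula: R = (Z2 - Z1) / (Z2 + Z1)
Numerator: Z2 - Z1 = 173.4 - 1554.9 = -1381.5
Denominator: Z2 + Z1 = 173.4 + 1554.9 = 1728.3
R = -1381.5 / 1728.3 = -0.7993

-0.7993


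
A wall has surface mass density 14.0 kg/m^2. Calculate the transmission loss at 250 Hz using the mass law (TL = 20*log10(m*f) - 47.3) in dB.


Given values:
  m = 14.0 kg/m^2, f = 250 Hz
Formula: TL = 20 * log10(m * f) - 47.3
Compute m * f = 14.0 * 250 = 3500.0
Compute log10(3500.0) = 3.544068
Compute 20 * 3.544068 = 70.8814
TL = 70.8814 - 47.3 = 23.58

23.58 dB


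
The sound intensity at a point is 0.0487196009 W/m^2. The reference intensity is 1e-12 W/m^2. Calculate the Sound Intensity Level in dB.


Given values:
  I = 0.0487196009 W/m^2
  I_ref = 1e-12 W/m^2
Formula: SIL = 10 * log10(I / I_ref)
Compute ratio: I / I_ref = 48719600900
Compute log10: log10(48719600900) = 10.687704
Multiply: SIL = 10 * 10.687704 = 106.88

106.88 dB


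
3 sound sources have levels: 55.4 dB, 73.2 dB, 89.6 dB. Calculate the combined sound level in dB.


Formula: L_total = 10 * log10( sum(10^(Li/10)) )
  Source 1: 10^(55.4/10) = 346736.8505
  Source 2: 10^(73.2/10) = 20892961.3085
  Source 3: 10^(89.6/10) = 912010839.3559
Sum of linear values = 933250537.5149
L_total = 10 * log10(933250537.5149) = 89.7

89.7 dB


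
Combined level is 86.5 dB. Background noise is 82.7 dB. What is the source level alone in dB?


Given values:
  L_total = 86.5 dB, L_bg = 82.7 dB
Formula: L_source = 10 * log10(10^(L_total/10) - 10^(L_bg/10))
Convert to linear:
  10^(86.5/10) = 446683592.151
  10^(82.7/10) = 186208713.6663
Difference: 446683592.151 - 186208713.6663 = 260474878.4847
L_source = 10 * log10(260474878.4847) = 84.16

84.16 dB


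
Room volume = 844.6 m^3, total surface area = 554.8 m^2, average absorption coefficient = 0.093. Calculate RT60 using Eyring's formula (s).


Given values:
  V = 844.6 m^3, S = 554.8 m^2, alpha = 0.093
Formula: RT60 = 0.161 * V / (-S * ln(1 - alpha))
Compute ln(1 - 0.093) = ln(0.907) = -0.097613
Denominator: -554.8 * -0.097613 = 54.1557
Numerator: 0.161 * 844.6 = 135.9806
RT60 = 135.9806 / 54.1557 = 2.511

2.511 s


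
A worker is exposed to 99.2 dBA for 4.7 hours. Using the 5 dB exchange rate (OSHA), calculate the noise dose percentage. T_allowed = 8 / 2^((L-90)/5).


Given values:
  L = 99.2 dBA, T = 4.7 hours
Formula: T_allowed = 8 / 2^((L - 90) / 5)
Compute exponent: (99.2 - 90) / 5 = 1.84
Compute 2^(1.84) = 3.5801
T_allowed = 8 / 3.5801 = 2.234574 hours
Dose = (T / T_allowed) * 100
Dose = (4.7 / 2.234574) * 100 = 210.33

210.33 %


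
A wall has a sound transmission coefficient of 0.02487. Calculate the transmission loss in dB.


Given values:
  tau = 0.02487
Formula: TL = 10 * log10(1 / tau)
Compute 1 / tau = 1 / 0.02487 = 40.2091
Compute log10(40.2091) = 1.604324
TL = 10 * 1.604324 = 16.04

16.04 dB


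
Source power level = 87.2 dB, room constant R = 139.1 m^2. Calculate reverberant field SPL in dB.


Given values:
  Lw = 87.2 dB, R = 139.1 m^2
Formula: SPL = Lw + 10 * log10(4 / R)
Compute 4 / R = 4 / 139.1 = 0.028756
Compute 10 * log10(0.028756) = -15.4127
SPL = 87.2 + (-15.4127) = 71.79

71.79 dB


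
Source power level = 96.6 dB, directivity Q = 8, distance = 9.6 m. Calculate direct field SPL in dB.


Given values:
  Lw = 96.6 dB, Q = 8, r = 9.6 m
Formula: SPL = Lw + 10 * log10(Q / (4 * pi * r^2))
Compute 4 * pi * r^2 = 4 * pi * 9.6^2 = 1158.1167
Compute Q / denom = 8 / 1158.1167 = 0.00690777
Compute 10 * log10(0.00690777) = -21.6066
SPL = 96.6 + (-21.6066) = 74.99

74.99 dB


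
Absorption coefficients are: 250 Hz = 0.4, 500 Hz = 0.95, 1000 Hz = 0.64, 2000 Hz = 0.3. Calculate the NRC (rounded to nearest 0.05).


Given values:
  a_250 = 0.4, a_500 = 0.95
  a_1000 = 0.64, a_2000 = 0.3
Formula: NRC = (a250 + a500 + a1000 + a2000) / 4
Sum = 0.4 + 0.95 + 0.64 + 0.3 = 2.29
NRC = 2.29 / 4 = 0.5725
Rounded to nearest 0.05: 0.55

0.55


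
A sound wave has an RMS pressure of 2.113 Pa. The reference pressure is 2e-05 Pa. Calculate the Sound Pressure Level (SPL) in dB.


Given values:
  p = 2.113 Pa
  p_ref = 2e-05 Pa
Formula: SPL = 20 * log10(p / p_ref)
Compute ratio: p / p_ref = 2.113 / 2e-05 = 105650
Compute log10: log10(105650) = 5.02387
Multiply: SPL = 20 * 5.02387 = 100.48

100.48 dB


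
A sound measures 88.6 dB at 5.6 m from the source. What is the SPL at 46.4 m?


Given values:
  SPL1 = 88.6 dB, r1 = 5.6 m, r2 = 46.4 m
Formula: SPL2 = SPL1 - 20 * log10(r2 / r1)
Compute ratio: r2 / r1 = 46.4 / 5.6 = 8.2857
Compute log10: log10(8.2857) = 0.918329
Compute drop: 20 * 0.918329 = 18.3666
SPL2 = 88.6 - 18.3666 = 70.23

70.23 dB


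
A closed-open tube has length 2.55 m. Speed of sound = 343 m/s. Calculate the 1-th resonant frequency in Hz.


Given values:
  Tube type: closed-open, L = 2.55 m, c = 343 m/s, n = 1
Formula: f_n = (2n - 1) * c / (4 * L)
Compute 2n - 1 = 2*1 - 1 = 1
Compute 4 * L = 4 * 2.55 = 10.2
f = 1 * 343 / 10.2
f = 33.63

33.63 Hz


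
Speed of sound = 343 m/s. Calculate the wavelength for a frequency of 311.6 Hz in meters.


Given values:
  c = 343 m/s, f = 311.6 Hz
Formula: lambda = c / f
lambda = 343 / 311.6
lambda = 1.1008

1.1008 m


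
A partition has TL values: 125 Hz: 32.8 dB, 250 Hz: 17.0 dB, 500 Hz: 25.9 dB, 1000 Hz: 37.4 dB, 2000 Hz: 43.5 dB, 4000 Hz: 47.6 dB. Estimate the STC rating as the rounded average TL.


Given TL values at each frequency:
  125 Hz: 32.8 dB
  250 Hz: 17.0 dB
  500 Hz: 25.9 dB
  1000 Hz: 37.4 dB
  2000 Hz: 43.5 dB
  4000 Hz: 47.6 dB
Formula: STC ~ round(average of TL values)
Sum = 32.8 + 17.0 + 25.9 + 37.4 + 43.5 + 47.6 = 204.2
Average = 204.2 / 6 = 34.03
Rounded: 34

34


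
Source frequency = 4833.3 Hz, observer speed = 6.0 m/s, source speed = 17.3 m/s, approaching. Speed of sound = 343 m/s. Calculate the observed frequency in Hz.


Given values:
  f_s = 4833.3 Hz, v_o = 6.0 m/s, v_s = 17.3 m/s
  Direction: approaching
Formula: f_o = f_s * (c + v_o) / (c - v_s)
Numerator: c + v_o = 343 + 6.0 = 349.0
Denominator: c - v_s = 343 - 17.3 = 325.7
f_o = 4833.3 * 349.0 / 325.7 = 5179.07

5179.07 Hz


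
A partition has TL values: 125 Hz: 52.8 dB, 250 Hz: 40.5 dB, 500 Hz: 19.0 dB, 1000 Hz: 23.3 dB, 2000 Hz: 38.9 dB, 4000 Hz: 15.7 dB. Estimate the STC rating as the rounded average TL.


Given TL values at each frequency:
  125 Hz: 52.8 dB
  250 Hz: 40.5 dB
  500 Hz: 19.0 dB
  1000 Hz: 23.3 dB
  2000 Hz: 38.9 dB
  4000 Hz: 15.7 dB
Formula: STC ~ round(average of TL values)
Sum = 52.8 + 40.5 + 19.0 + 23.3 + 38.9 + 15.7 = 190.2
Average = 190.2 / 6 = 31.7
Rounded: 32

32


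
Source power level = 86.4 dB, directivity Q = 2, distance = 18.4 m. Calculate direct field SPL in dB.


Given values:
  Lw = 86.4 dB, Q = 2, r = 18.4 m
Formula: SPL = Lw + 10 * log10(Q / (4 * pi * r^2))
Compute 4 * pi * r^2 = 4 * pi * 18.4^2 = 4254.4704
Compute Q / denom = 2 / 4254.4704 = 0.00047009
Compute 10 * log10(0.00047009) = -33.2782
SPL = 86.4 + (-33.2782) = 53.12

53.12 dB


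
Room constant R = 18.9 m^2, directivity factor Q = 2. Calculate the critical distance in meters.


Given values:
  R = 18.9 m^2, Q = 2
Formula: d_c = 0.141 * sqrt(Q * R)
Compute Q * R = 2 * 18.9 = 37.8
Compute sqrt(37.8) = 6.1482
d_c = 0.141 * 6.1482 = 0.867

0.867 m


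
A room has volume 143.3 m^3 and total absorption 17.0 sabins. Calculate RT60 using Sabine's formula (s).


Given values:
  V = 143.3 m^3
  A = 17.0 sabins
Formula: RT60 = 0.161 * V / A
Numerator: 0.161 * 143.3 = 23.0713
RT60 = 23.0713 / 17.0 = 1.357

1.357 s


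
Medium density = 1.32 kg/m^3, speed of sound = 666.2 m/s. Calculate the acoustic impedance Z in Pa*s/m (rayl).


Given values:
  rho = 1.32 kg/m^3
  c = 666.2 m/s
Formula: Z = rho * c
Z = 1.32 * 666.2
Z = 879.38

879.38 rayl


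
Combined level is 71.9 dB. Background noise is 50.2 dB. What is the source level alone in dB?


Given values:
  L_total = 71.9 dB, L_bg = 50.2 dB
Formula: L_source = 10 * log10(10^(L_total/10) - 10^(L_bg/10))
Convert to linear:
  10^(71.9/10) = 15488166.1891
  10^(50.2/10) = 104712.8548
Difference: 15488166.1891 - 104712.8548 = 15383453.3343
L_source = 10 * log10(15383453.3343) = 71.87

71.87 dB


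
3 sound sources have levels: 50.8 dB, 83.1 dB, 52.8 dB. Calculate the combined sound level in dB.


Formula: L_total = 10 * log10( sum(10^(Li/10)) )
  Source 1: 10^(50.8/10) = 120226.4435
  Source 2: 10^(83.1/10) = 204173794.467
  Source 3: 10^(52.8/10) = 190546.0718
Sum of linear values = 204484566.9823
L_total = 10 * log10(204484566.9823) = 83.11

83.11 dB


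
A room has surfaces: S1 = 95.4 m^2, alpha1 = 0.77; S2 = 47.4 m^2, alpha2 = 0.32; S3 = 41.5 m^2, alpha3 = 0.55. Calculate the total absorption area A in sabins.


Given surfaces:
  Surface 1: 95.4 * 0.77 = 73.458
  Surface 2: 47.4 * 0.32 = 15.168
  Surface 3: 41.5 * 0.55 = 22.825
Formula: A = sum(Si * alpha_i)
A = 73.458 + 15.168 + 22.825
A = 111.45

111.45 sabins


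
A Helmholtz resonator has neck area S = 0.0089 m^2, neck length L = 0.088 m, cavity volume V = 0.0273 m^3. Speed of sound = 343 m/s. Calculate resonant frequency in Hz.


Given values:
  S = 0.0089 m^2, L = 0.088 m, V = 0.0273 m^3, c = 343 m/s
Formula: f = (c / (2*pi)) * sqrt(S / (V * L))
Compute V * L = 0.0273 * 0.088 = 0.0024024
Compute S / (V * L) = 0.0089 / 0.0024024 = 3.7046
Compute sqrt(3.7046) = 1.924734
Compute c / (2*pi) = 343 / 6.283185 = 54.590148
f = 54.590148 * 1.924734 = 105.07

105.07 Hz


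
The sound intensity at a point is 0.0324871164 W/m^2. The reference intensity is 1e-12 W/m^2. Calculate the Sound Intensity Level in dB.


Given values:
  I = 0.0324871164 W/m^2
  I_ref = 1e-12 W/m^2
Formula: SIL = 10 * log10(I / I_ref)
Compute ratio: I / I_ref = 32487116400
Compute log10: log10(32487116400) = 10.511711
Multiply: SIL = 10 * 10.511711 = 105.12

105.12 dB


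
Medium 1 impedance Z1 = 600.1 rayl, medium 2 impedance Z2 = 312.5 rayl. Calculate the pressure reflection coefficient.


Given values:
  Z1 = 600.1 rayl, Z2 = 312.5 rayl
Formula: R = (Z2 - Z1) / (Z2 + Z1)
Numerator: Z2 - Z1 = 312.5 - 600.1 = -287.6
Denominator: Z2 + Z1 = 312.5 + 600.1 = 912.6
R = -287.6 / 912.6 = -0.3151

-0.3151


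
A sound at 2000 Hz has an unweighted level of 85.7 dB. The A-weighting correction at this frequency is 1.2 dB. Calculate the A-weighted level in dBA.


Given values:
  SPL = 85.7 dB
  A-weighting at 2000 Hz = 1.2 dB
Formula: L_A = SPL + A_weight
L_A = 85.7 + (1.2)
L_A = 86.9

86.9 dBA


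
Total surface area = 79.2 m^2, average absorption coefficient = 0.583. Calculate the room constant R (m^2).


Given values:
  S = 79.2 m^2, alpha = 0.583
Formula: R = S * alpha / (1 - alpha)
Numerator: 79.2 * 0.583 = 46.1736
Denominator: 1 - 0.583 = 0.417
R = 46.1736 / 0.417 = 110.73

110.73 m^2


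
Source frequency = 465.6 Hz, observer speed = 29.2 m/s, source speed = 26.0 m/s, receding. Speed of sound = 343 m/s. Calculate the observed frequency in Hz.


Given values:
  f_s = 465.6 Hz, v_o = 29.2 m/s, v_s = 26.0 m/s
  Direction: receding
Formula: f_o = f_s * (c - v_o) / (c + v_s)
Numerator: c - v_o = 343 - 29.2 = 313.8
Denominator: c + v_s = 343 + 26.0 = 369.0
f_o = 465.6 * 313.8 / 369.0 = 395.95

395.95 Hz


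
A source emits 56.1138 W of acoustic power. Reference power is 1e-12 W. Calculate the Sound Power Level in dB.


Given values:
  W = 56.1138 W
  W_ref = 1e-12 W
Formula: SWL = 10 * log10(W / W_ref)
Compute ratio: W / W_ref = 56113800000000
Compute log10: log10(56113800000000) = 13.74907
Multiply: SWL = 10 * 13.74907 = 137.49

137.49 dB


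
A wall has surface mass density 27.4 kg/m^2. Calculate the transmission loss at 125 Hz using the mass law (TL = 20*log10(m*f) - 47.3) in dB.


Given values:
  m = 27.4 kg/m^2, f = 125 Hz
Formula: TL = 20 * log10(m * f) - 47.3
Compute m * f = 27.4 * 125 = 3425.0
Compute log10(3425.0) = 3.534661
Compute 20 * 3.534661 = 70.6932
TL = 70.6932 - 47.3 = 23.39

23.39 dB


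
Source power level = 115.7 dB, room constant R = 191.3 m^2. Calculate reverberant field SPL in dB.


Given values:
  Lw = 115.7 dB, R = 191.3 m^2
Formula: SPL = Lw + 10 * log10(4 / R)
Compute 4 / R = 4 / 191.3 = 0.02091
Compute 10 * log10(0.02091) = -16.7965
SPL = 115.7 + (-16.7965) = 98.9

98.9 dB


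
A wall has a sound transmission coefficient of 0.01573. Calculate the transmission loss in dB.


Given values:
  tau = 0.01573
Formula: TL = 10 * log10(1 / tau)
Compute 1 / tau = 1 / 0.01573 = 63.5728
Compute log10(63.5728) = 1.803271
TL = 10 * 1.803271 = 18.03

18.03 dB


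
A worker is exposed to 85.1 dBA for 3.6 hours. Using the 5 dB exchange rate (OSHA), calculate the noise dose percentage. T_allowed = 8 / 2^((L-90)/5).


Given values:
  L = 85.1 dBA, T = 3.6 hours
Formula: T_allowed = 8 / 2^((L - 90) / 5)
Compute exponent: (85.1 - 90) / 5 = -0.98
Compute 2^(-0.98) = 0.50698
T_allowed = 8 / 0.50698 = 15.779715 hours
Dose = (T / T_allowed) * 100
Dose = (3.6 / 15.779715) * 100 = 22.81

22.81 %


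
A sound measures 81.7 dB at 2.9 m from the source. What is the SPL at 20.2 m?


Given values:
  SPL1 = 81.7 dB, r1 = 2.9 m, r2 = 20.2 m
Formula: SPL2 = SPL1 - 20 * log10(r2 / r1)
Compute ratio: r2 / r1 = 20.2 / 2.9 = 6.9655
Compute log10: log10(6.9655) = 0.842952
Compute drop: 20 * 0.842952 = 16.859
SPL2 = 81.7 - 16.859 = 64.84

64.84 dB


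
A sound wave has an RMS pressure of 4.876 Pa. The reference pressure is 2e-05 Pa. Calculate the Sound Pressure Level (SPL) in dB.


Given values:
  p = 4.876 Pa
  p_ref = 2e-05 Pa
Formula: SPL = 20 * log10(p / p_ref)
Compute ratio: p / p_ref = 4.876 / 2e-05 = 243800
Compute log10: log10(243800) = 5.387034
Multiply: SPL = 20 * 5.387034 = 107.74

107.74 dB


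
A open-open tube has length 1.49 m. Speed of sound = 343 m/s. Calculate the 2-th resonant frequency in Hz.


Given values:
  Tube type: open-open, L = 1.49 m, c = 343 m/s, n = 2
Formula: f_n = n * c / (2 * L)
Compute 2 * L = 2 * 1.49 = 2.98
f = 2 * 343 / 2.98
f = 230.2

230.2 Hz


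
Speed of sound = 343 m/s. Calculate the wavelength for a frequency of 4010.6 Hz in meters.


Given values:
  c = 343 m/s, f = 4010.6 Hz
Formula: lambda = c / f
lambda = 343 / 4010.6
lambda = 0.0855

0.0855 m


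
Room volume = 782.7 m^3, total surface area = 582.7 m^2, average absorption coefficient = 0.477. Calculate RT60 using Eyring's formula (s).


Given values:
  V = 782.7 m^3, S = 582.7 m^2, alpha = 0.477
Formula: RT60 = 0.161 * V / (-S * ln(1 - alpha))
Compute ln(1 - 0.477) = ln(0.523) = -0.648174
Denominator: -582.7 * -0.648174 = 377.691
Numerator: 0.161 * 782.7 = 126.0147
RT60 = 126.0147 / 377.691 = 0.334

0.334 s


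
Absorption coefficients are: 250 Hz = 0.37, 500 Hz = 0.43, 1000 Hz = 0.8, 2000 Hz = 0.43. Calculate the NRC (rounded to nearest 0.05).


Given values:
  a_250 = 0.37, a_500 = 0.43
  a_1000 = 0.8, a_2000 = 0.43
Formula: NRC = (a250 + a500 + a1000 + a2000) / 4
Sum = 0.37 + 0.43 + 0.8 + 0.43 = 2.03
NRC = 2.03 / 4 = 0.5075
Rounded to nearest 0.05: 0.5

0.5


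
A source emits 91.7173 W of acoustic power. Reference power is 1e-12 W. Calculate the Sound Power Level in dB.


Given values:
  W = 91.7173 W
  W_ref = 1e-12 W
Formula: SWL = 10 * log10(W / W_ref)
Compute ratio: W / W_ref = 91717300000000
Compute log10: log10(91717300000000) = 13.962451
Multiply: SWL = 10 * 13.962451 = 139.62

139.62 dB


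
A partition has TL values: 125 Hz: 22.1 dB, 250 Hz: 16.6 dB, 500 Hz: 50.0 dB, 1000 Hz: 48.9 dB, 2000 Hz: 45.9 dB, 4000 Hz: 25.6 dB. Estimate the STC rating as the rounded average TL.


Given TL values at each frequency:
  125 Hz: 22.1 dB
  250 Hz: 16.6 dB
  500 Hz: 50.0 dB
  1000 Hz: 48.9 dB
  2000 Hz: 45.9 dB
  4000 Hz: 25.6 dB
Formula: STC ~ round(average of TL values)
Sum = 22.1 + 16.6 + 50.0 + 48.9 + 45.9 + 25.6 = 209.1
Average = 209.1 / 6 = 34.85
Rounded: 35

35


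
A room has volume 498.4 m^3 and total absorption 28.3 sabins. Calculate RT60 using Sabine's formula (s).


Given values:
  V = 498.4 m^3
  A = 28.3 sabins
Formula: RT60 = 0.161 * V / A
Numerator: 0.161 * 498.4 = 80.2424
RT60 = 80.2424 / 28.3 = 2.835

2.835 s


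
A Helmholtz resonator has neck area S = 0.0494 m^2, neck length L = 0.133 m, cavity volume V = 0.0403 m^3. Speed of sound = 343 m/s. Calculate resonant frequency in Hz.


Given values:
  S = 0.0494 m^2, L = 0.133 m, V = 0.0403 m^3, c = 343 m/s
Formula: f = (c / (2*pi)) * sqrt(S / (V * L))
Compute V * L = 0.0403 * 0.133 = 0.0053599
Compute S / (V * L) = 0.0494 / 0.0053599 = 9.2166
Compute sqrt(9.2166) = 3.035885
Compute c / (2*pi) = 343 / 6.283185 = 54.590148
f = 54.590148 * 3.035885 = 165.73

165.73 Hz


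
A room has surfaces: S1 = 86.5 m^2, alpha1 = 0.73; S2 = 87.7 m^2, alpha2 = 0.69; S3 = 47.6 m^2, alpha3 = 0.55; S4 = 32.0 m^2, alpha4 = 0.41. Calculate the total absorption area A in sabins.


Given surfaces:
  Surface 1: 86.5 * 0.73 = 63.145
  Surface 2: 87.7 * 0.69 = 60.513
  Surface 3: 47.6 * 0.55 = 26.18
  Surface 4: 32.0 * 0.41 = 13.12
Formula: A = sum(Si * alpha_i)
A = 63.145 + 60.513 + 26.18 + 13.12
A = 162.96

162.96 sabins


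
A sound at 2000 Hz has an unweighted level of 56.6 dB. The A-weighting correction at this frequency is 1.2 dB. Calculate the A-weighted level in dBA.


Given values:
  SPL = 56.6 dB
  A-weighting at 2000 Hz = 1.2 dB
Formula: L_A = SPL + A_weight
L_A = 56.6 + (1.2)
L_A = 57.8

57.8 dBA


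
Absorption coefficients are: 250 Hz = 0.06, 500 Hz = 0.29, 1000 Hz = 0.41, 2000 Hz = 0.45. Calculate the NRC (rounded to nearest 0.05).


Given values:
  a_250 = 0.06, a_500 = 0.29
  a_1000 = 0.41, a_2000 = 0.45
Formula: NRC = (a250 + a500 + a1000 + a2000) / 4
Sum = 0.06 + 0.29 + 0.41 + 0.45 = 1.21
NRC = 1.21 / 4 = 0.3025
Rounded to nearest 0.05: 0.3

0.3


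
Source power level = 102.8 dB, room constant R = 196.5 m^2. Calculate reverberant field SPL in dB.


Given values:
  Lw = 102.8 dB, R = 196.5 m^2
Formula: SPL = Lw + 10 * log10(4 / R)
Compute 4 / R = 4 / 196.5 = 0.020356
Compute 10 * log10(0.020356) = -16.9131
SPL = 102.8 + (-16.9131) = 85.89

85.89 dB


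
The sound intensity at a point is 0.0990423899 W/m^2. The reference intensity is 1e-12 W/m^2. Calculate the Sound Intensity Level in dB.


Given values:
  I = 0.0990423899 W/m^2
  I_ref = 1e-12 W/m^2
Formula: SIL = 10 * log10(I / I_ref)
Compute ratio: I / I_ref = 99042389900
Compute log10: log10(99042389900) = 10.995821
Multiply: SIL = 10 * 10.995821 = 109.96

109.96 dB


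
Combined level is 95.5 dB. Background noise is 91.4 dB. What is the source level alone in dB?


Given values:
  L_total = 95.5 dB, L_bg = 91.4 dB
Formula: L_source = 10 * log10(10^(L_total/10) - 10^(L_bg/10))
Convert to linear:
  10^(95.5/10) = 3548133892.3358
  10^(91.4/10) = 1380384264.6029
Difference: 3548133892.3358 - 1380384264.6029 = 2167749627.7329
L_source = 10 * log10(2167749627.7329) = 93.36

93.36 dB


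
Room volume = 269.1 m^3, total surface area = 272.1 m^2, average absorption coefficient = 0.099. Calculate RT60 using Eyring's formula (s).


Given values:
  V = 269.1 m^3, S = 272.1 m^2, alpha = 0.099
Formula: RT60 = 0.161 * V / (-S * ln(1 - alpha))
Compute ln(1 - 0.099) = ln(0.901) = -0.10425
Denominator: -272.1 * -0.10425 = 28.3664
Numerator: 0.161 * 269.1 = 43.3251
RT60 = 43.3251 / 28.3664 = 1.527

1.527 s


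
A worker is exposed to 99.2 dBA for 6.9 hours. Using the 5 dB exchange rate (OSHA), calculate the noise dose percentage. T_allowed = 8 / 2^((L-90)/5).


Given values:
  L = 99.2 dBA, T = 6.9 hours
Formula: T_allowed = 8 / 2^((L - 90) / 5)
Compute exponent: (99.2 - 90) / 5 = 1.84
Compute 2^(1.84) = 3.5801
T_allowed = 8 / 3.5801 = 2.234574 hours
Dose = (T / T_allowed) * 100
Dose = (6.9 / 2.234574) * 100 = 308.78

308.78 %


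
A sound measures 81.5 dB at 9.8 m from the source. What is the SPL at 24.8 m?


Given values:
  SPL1 = 81.5 dB, r1 = 9.8 m, r2 = 24.8 m
Formula: SPL2 = SPL1 - 20 * log10(r2 / r1)
Compute ratio: r2 / r1 = 24.8 / 9.8 = 2.5306
Compute log10: log10(2.5306) = 0.403224
Compute drop: 20 * 0.403224 = 8.0645
SPL2 = 81.5 - 8.0645 = 73.44

73.44 dB


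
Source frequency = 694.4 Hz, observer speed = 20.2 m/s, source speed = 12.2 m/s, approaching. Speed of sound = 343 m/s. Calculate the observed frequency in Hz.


Given values:
  f_s = 694.4 Hz, v_o = 20.2 m/s, v_s = 12.2 m/s
  Direction: approaching
Formula: f_o = f_s * (c + v_o) / (c - v_s)
Numerator: c + v_o = 343 + 20.2 = 363.2
Denominator: c - v_s = 343 - 12.2 = 330.8
f_o = 694.4 * 363.2 / 330.8 = 762.41

762.41 Hz


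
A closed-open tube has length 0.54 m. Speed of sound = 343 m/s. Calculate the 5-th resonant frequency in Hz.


Given values:
  Tube type: closed-open, L = 0.54 m, c = 343 m/s, n = 5
Formula: f_n = (2n - 1) * c / (4 * L)
Compute 2n - 1 = 2*5 - 1 = 9
Compute 4 * L = 4 * 0.54 = 2.16
f = 9 * 343 / 2.16
f = 1429.17

1429.17 Hz


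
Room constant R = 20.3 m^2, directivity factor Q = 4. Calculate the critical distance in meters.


Given values:
  R = 20.3 m^2, Q = 4
Formula: d_c = 0.141 * sqrt(Q * R)
Compute Q * R = 4 * 20.3 = 81.2
Compute sqrt(81.2) = 9.0111
d_c = 0.141 * 9.0111 = 1.271

1.271 m


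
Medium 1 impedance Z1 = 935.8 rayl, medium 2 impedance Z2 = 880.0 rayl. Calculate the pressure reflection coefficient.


Given values:
  Z1 = 935.8 rayl, Z2 = 880.0 rayl
Formula: R = (Z2 - Z1) / (Z2 + Z1)
Numerator: Z2 - Z1 = 880.0 - 935.8 = -55.8
Denominator: Z2 + Z1 = 880.0 + 935.8 = 1815.8
R = -55.8 / 1815.8 = -0.0307

-0.0307


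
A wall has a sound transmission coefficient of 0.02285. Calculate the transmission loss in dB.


Given values:
  tau = 0.02285
Formula: TL = 10 * log10(1 / tau)
Compute 1 / tau = 1 / 0.02285 = 43.7637
Compute log10(43.7637) = 1.641114
TL = 10 * 1.641114 = 16.41

16.41 dB


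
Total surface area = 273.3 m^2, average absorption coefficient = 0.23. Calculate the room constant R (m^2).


Given values:
  S = 273.3 m^2, alpha = 0.23
Formula: R = S * alpha / (1 - alpha)
Numerator: 273.3 * 0.23 = 62.859
Denominator: 1 - 0.23 = 0.77
R = 62.859 / 0.77 = 81.64

81.64 m^2


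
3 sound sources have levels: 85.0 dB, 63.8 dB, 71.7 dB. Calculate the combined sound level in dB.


Formula: L_total = 10 * log10( sum(10^(Li/10)) )
  Source 1: 10^(85.0/10) = 316227766.0168
  Source 2: 10^(63.8/10) = 2398832.919
  Source 3: 10^(71.7/10) = 14791083.8817
Sum of linear values = 333417682.8175
L_total = 10 * log10(333417682.8175) = 85.23

85.23 dB


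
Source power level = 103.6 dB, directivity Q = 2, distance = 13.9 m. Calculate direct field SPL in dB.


Given values:
  Lw = 103.6 dB, Q = 2, r = 13.9 m
Formula: SPL = Lw + 10 * log10(Q / (4 * pi * r^2))
Compute 4 * pi * r^2 = 4 * pi * 13.9^2 = 2427.9485
Compute Q / denom = 2 / 2427.9485 = 0.00082374
Compute 10 * log10(0.00082374) = -30.8421
SPL = 103.6 + (-30.8421) = 72.76

72.76 dB


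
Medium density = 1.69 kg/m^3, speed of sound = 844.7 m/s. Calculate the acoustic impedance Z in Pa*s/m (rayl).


Given values:
  rho = 1.69 kg/m^3
  c = 844.7 m/s
Formula: Z = rho * c
Z = 1.69 * 844.7
Z = 1427.54

1427.54 rayl


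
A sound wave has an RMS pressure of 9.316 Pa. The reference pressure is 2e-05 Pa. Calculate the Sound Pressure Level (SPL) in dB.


Given values:
  p = 9.316 Pa
  p_ref = 2e-05 Pa
Formula: SPL = 20 * log10(p / p_ref)
Compute ratio: p / p_ref = 9.316 / 2e-05 = 465800
Compute log10: log10(465800) = 5.668199
Multiply: SPL = 20 * 5.668199 = 113.36

113.36 dB


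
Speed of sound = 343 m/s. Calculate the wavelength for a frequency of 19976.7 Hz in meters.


Given values:
  c = 343 m/s, f = 19976.7 Hz
Formula: lambda = c / f
lambda = 343 / 19976.7
lambda = 0.0172

0.0172 m


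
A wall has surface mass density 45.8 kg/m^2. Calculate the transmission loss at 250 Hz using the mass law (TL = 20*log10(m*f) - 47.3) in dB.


Given values:
  m = 45.8 kg/m^2, f = 250 Hz
Formula: TL = 20 * log10(m * f) - 47.3
Compute m * f = 45.8 * 250 = 11450.0
Compute log10(11450.0) = 4.058805
Compute 20 * 4.058805 = 81.1761
TL = 81.1761 - 47.3 = 33.88

33.88 dB


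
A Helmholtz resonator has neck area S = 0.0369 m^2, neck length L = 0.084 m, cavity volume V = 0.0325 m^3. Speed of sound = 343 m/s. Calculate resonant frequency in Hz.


Given values:
  S = 0.0369 m^2, L = 0.084 m, V = 0.0325 m^3, c = 343 m/s
Formula: f = (c / (2*pi)) * sqrt(S / (V * L))
Compute V * L = 0.0325 * 0.084 = 0.00273
Compute S / (V * L) = 0.0369 / 0.00273 = 13.5165
Compute sqrt(13.5165) = 3.676479
Compute c / (2*pi) = 343 / 6.283185 = 54.590148
f = 54.590148 * 3.676479 = 200.7

200.7 Hz


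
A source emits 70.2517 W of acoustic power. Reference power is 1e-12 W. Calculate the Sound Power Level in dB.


Given values:
  W = 70.2517 W
  W_ref = 1e-12 W
Formula: SWL = 10 * log10(W / W_ref)
Compute ratio: W / W_ref = 70251700000000
Compute log10: log10(70251700000000) = 13.846657
Multiply: SWL = 10 * 13.846657 = 138.47

138.47 dB


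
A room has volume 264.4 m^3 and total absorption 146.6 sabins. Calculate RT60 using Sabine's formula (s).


Given values:
  V = 264.4 m^3
  A = 146.6 sabins
Formula: RT60 = 0.161 * V / A
Numerator: 0.161 * 264.4 = 42.5684
RT60 = 42.5684 / 146.6 = 0.29

0.29 s


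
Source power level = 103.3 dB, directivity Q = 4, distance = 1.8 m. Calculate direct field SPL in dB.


Given values:
  Lw = 103.3 dB, Q = 4, r = 1.8 m
Formula: SPL = Lw + 10 * log10(Q / (4 * pi * r^2))
Compute 4 * pi * r^2 = 4 * pi * 1.8^2 = 40.715
Compute Q / denom = 4 / 40.715 = 0.09824389
Compute 10 * log10(0.09824389) = -10.0769
SPL = 103.3 + (-10.0769) = 93.22

93.22 dB
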